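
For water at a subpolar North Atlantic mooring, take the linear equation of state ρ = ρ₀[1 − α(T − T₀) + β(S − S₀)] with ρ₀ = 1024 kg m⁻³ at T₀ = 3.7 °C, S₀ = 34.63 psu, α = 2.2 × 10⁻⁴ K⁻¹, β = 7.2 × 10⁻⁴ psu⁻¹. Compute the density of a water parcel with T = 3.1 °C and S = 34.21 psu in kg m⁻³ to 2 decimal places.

1023.83 kg m⁻³

T − T₀ = -0.6 K, S − S₀ = -0.42 psu.
Bracket = 1 − α·(-0.6) + β·(-0.42) = 1 + (-1.704 × 10⁻⁴) = 0.9998296.
ρ = 1024 × 0.9998296 = 1023.83 kg m⁻³.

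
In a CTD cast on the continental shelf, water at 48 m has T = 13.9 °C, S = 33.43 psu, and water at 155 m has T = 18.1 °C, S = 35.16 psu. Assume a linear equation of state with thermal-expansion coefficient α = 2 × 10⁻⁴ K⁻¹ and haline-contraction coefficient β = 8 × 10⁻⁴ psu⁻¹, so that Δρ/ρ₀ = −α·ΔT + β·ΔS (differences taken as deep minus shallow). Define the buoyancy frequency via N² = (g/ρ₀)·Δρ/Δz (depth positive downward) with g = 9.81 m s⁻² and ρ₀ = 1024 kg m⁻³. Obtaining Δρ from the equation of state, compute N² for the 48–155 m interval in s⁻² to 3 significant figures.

4.99 × 10⁻⁵ s⁻²

ΔT = +4.2 K, ΔS = +1.73 psu (deep − shallow).
Δρ/ρ₀ = −αΔT + βΔS = -8.40 × 10⁻⁴ + 1.384 × 10⁻³ = 5.44 × 10⁻⁴, so Δρ ≈ 0.5571 kg m⁻³.
N² = (g/ρ₀)·Δρ/Δz = g·(Δρ/ρ₀)/Δz = 9.81 × 5.44 × 10⁻⁴ / 107 = 4.9875 × 10⁻⁵ s⁻² ≈ 4.99 × 10⁻⁵ s⁻².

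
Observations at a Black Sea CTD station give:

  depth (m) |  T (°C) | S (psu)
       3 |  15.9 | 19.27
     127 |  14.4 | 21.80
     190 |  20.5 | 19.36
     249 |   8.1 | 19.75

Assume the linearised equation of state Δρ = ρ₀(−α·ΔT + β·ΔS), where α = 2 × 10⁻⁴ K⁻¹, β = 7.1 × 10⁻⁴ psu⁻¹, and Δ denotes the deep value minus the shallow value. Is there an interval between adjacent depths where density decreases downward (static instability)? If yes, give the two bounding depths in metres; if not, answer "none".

127–190 m

Evaluate Δρ/ρ₀ = −αΔT + βΔS across each adjacent pair:
  3–127 m: −αΔT+βΔS = −(2 × 10⁻⁴)(-1.5)+(7.1 × 10⁻⁴)(+2.53) = 2.1 × 10⁻³ → stable
  127–190 m: −αΔT+βΔS = −(2 × 10⁻⁴)(+6.1)+(7.1 × 10⁻⁴)(-2.44) = -3.0 × 10⁻³ → UNSTABLE
  190–249 m: −αΔT+βΔS = −(2 × 10⁻⁴)(-12.4)+(7.1 × 10⁻⁴)(+0.39) = 2.8 × 10⁻³ → stable
The 127–190 m interval has Δρ < 0: lighter water underlies denser water.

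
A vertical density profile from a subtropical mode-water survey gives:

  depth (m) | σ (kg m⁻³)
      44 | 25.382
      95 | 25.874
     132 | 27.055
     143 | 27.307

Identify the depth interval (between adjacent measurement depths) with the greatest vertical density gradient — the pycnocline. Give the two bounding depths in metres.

95–132 m

Compute the density gradient over each adjacent pair:
  44–95 m: Δρ/Δz = 0.492/51 = 9.6 × 10⁻³ kg m⁻⁴
  95–132 m: Δρ/Δz = 1.181/37 = 0.032 kg m⁻⁴
  132–143 m: Δρ/Δz = 0.252/11 = 0.023 kg m⁻⁴
The largest gradient is in the 95–132 m interval — the pycnocline.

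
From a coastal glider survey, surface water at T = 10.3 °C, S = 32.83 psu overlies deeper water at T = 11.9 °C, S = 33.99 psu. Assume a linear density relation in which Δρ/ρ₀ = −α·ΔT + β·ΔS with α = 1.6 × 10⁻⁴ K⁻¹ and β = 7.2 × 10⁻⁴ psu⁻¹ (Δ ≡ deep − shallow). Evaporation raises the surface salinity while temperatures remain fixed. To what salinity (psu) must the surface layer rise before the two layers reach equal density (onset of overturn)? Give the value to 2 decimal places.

33.63 psu

Neutral buoyancy requires −α(T_deep − T_surf) + β(S_deep − S_surf′) = 0.
S_surf′ = S_deep − (α/β)·ΔT = 33.99 − (1.6 × 10⁻⁴/7.2 × 10⁻⁴)·(+1.6) = 33.6344 psu.
Increase required: 33.6344 − 32.83 = 0.8044 psu.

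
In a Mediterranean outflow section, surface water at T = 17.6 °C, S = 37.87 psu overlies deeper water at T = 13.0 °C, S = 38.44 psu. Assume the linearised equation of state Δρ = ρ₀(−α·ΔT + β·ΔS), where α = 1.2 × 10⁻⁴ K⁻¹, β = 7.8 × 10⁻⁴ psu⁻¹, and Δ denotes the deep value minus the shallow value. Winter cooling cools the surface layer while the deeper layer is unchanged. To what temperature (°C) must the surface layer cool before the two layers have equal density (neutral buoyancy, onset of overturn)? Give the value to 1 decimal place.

9.3 °C

Neutral buoyancy requires Δρ = 0, i.e. −α(T_deep − T_surf′) + β(S_deep − S_surf) = 0.
T_surf′ = T_deep − (β/α)·ΔS = 13.0 − (7.8 × 10⁻⁴/1.2 × 10⁻⁴)·(+0.57) = 9.295 °C.
Cooling required: 17.6 − (9.295) = 8.305 °C.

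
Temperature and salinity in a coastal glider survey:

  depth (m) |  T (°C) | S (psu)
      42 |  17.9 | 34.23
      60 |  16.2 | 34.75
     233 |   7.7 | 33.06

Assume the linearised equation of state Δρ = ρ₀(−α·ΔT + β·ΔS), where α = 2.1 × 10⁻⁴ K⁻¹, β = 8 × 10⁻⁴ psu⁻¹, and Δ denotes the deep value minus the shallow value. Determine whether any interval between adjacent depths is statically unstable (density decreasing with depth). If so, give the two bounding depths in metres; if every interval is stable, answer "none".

none

Evaluate Δρ/ρ₀ = −αΔT + βΔS across each adjacent pair:
  42–60 m: −αΔT+βΔS = −(2.1 × 10⁻⁴)(-1.7)+(8 × 10⁻⁴)(+0.52) = 7.7 × 10⁻⁴ → stable
  60–233 m: −αΔT+βΔS = −(2.1 × 10⁻⁴)(-8.5)+(8 × 10⁻⁴)(-1.69) = 4.3 × 10⁻⁴ → stable
Every interval has Δρ > 0: the column is stably stratified throughout.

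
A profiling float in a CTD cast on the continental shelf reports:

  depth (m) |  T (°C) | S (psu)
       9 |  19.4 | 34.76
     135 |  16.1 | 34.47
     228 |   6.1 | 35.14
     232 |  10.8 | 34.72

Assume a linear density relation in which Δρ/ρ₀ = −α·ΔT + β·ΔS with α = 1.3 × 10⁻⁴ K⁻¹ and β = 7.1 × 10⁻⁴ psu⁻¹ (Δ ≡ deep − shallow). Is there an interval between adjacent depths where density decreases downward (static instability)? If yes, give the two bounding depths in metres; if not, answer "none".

228–232 m

Evaluate Δρ/ρ₀ = −αΔT + βΔS across each adjacent pair:
  9–135 m: −αΔT+βΔS = −(1.3 × 10⁻⁴)(-3.3)+(7.1 × 10⁻⁴)(-0.29) = 2.2 × 10⁻⁴ → stable
  135–228 m: −αΔT+βΔS = −(1.3 × 10⁻⁴)(-10.0)+(7.1 × 10⁻⁴)(+0.67) = 1.8 × 10⁻³ → stable
  228–232 m: −αΔT+βΔS = −(1.3 × 10⁻⁴)(+4.7)+(7.1 × 10⁻⁴)(-0.42) = -9.1 × 10⁻⁴ → UNSTABLE
The 228–232 m interval has Δρ < 0: lighter water underlies denser water.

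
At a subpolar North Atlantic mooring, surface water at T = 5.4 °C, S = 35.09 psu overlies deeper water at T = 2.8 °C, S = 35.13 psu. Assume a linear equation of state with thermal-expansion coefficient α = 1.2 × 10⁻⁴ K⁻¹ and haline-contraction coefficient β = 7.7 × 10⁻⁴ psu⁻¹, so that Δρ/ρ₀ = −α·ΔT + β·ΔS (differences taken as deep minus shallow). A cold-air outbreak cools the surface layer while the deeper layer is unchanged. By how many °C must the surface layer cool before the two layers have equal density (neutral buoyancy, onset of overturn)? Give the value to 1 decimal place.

Neutral buoyancy requires Δρ = 0, i.e. −α(T_deep − T_surf′) + β(S_deep − S_surf) = 0.
T_surf′ = T_deep − (β/α)·ΔS = 2.8 − (7.7 × 10⁻⁴/1.2 × 10⁻⁴)·(+0.04) = 2.543 °C.
Cooling required: 5.4 − (2.543) = 2.857 °C.

2.9 °C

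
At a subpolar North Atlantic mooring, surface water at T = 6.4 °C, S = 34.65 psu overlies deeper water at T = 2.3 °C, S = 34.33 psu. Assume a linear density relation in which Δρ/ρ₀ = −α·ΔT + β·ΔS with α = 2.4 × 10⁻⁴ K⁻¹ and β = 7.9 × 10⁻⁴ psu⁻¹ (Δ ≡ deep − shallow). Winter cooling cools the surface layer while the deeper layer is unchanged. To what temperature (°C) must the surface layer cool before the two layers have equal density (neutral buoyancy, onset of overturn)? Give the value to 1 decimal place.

3.4 °C

Neutral buoyancy requires Δρ = 0, i.e. −α(T_deep − T_surf′) + β(S_deep − S_surf) = 0.
T_surf′ = T_deep − (β/α)·ΔS = 2.3 − (7.9 × 10⁻⁴/2.4 × 10⁻⁴)·(-0.32) = 3.353 °C.
Cooling required: 6.4 − (3.353) = 3.047 °C.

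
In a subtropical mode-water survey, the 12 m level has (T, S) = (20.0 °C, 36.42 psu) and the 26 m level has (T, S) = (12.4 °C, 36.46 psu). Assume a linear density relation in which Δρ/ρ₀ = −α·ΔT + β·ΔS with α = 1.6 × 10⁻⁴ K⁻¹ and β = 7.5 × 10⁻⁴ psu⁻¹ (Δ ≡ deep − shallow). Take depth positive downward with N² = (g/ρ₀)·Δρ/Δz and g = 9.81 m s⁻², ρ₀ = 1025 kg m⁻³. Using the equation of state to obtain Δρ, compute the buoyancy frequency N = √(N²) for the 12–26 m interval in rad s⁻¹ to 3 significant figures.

ΔT = -7.6 K, ΔS = +0.04 psu (deep − shallow).
Δρ/ρ₀ = −αΔT + βΔS = 1.216 × 10⁻³ + 3.00 × 10⁻⁵ = 1.246 × 10⁻³, so Δρ ≈ 1.277 kg m⁻³.
N² = (g/ρ₀)·Δρ/Δz = g·(Δρ/ρ₀)/Δz = 9.81 × 1.246 × 10⁻³ / 14 = 8.7309 × 10⁻⁴ s⁻².
N = √(8.7309 × 10⁻⁴) = 0.029548 rad s⁻¹ ≈ 0.0295 rad s⁻¹.

0.0295 rad s⁻¹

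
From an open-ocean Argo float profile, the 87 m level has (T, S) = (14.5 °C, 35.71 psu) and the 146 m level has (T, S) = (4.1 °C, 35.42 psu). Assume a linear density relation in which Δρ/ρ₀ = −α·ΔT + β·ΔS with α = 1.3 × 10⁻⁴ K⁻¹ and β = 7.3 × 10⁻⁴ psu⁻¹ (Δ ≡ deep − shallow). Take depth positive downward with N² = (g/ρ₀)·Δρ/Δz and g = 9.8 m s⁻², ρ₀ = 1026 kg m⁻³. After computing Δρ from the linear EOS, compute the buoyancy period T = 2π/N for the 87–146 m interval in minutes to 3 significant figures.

7.61 min

ΔT = -10.4 K, ΔS = -0.29 psu (deep − shallow).
Δρ/ρ₀ = −αΔT + βΔS = 1.352 × 10⁻³ − 2.117 × 10⁻⁴ = 1.1403 × 10⁻³, so Δρ ≈ 1.170 kg m⁻³.
N² = (g/ρ₀)·Δρ/Δz = g·(Δρ/ρ₀)/Δz = 9.8 × 1.1403 × 10⁻³ / 59 = 1.8941 × 10⁻⁴ s⁻².
N = √(1.8941 × 10⁻⁴) = 0.013763 rad s⁻¹ → T = 2π/N = 456.53 s = 7.6088 min ≈ 7.61 min.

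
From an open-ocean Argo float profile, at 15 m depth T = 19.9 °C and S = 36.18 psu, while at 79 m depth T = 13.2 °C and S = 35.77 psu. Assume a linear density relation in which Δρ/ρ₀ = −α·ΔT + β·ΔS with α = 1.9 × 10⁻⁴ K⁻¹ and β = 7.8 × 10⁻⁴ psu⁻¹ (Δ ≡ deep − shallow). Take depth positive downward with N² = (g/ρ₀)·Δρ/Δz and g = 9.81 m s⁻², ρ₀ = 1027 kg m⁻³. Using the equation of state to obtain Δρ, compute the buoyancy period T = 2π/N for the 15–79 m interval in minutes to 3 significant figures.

ΔT = -6.7 K, ΔS = -0.41 psu (deep − shallow).
Δρ/ρ₀ = −αΔT + βΔS = 1.273 × 10⁻³ − 3.198 × 10⁻⁴ = 9.532 × 10⁻⁴, so Δρ ≈ 0.9789 kg m⁻³.
N² = (g/ρ₀)·Δρ/Δz = g·(Δρ/ρ₀)/Δz = 9.81 × 9.532 × 10⁻⁴ / 64 = 1.4611 × 10⁻⁴ s⁻².
N = √(1.4611 × 10⁻⁴) = 0.012088 rad s⁻¹ → T = 2π/N = 519.79 s = 8.6632 min ≈ 8.66 min.

8.66 min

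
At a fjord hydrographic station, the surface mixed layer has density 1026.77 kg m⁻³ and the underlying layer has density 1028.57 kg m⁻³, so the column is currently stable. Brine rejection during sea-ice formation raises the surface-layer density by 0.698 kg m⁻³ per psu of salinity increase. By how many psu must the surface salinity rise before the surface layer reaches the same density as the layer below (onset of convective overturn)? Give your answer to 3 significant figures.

Density deficit of the surface layer: 1028.57 − 1026.77 = 1.8 kg m⁻³.
Required change = 1.8 / 0.698 = 2.58 psu.

2.58 psu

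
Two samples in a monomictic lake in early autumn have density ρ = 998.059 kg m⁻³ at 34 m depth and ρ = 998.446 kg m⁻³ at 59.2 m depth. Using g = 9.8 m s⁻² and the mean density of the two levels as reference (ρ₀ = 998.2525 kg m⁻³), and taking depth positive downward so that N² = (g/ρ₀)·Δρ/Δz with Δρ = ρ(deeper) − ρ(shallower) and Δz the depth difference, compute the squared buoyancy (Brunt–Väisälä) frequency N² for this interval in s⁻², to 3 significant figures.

Δρ = 998.446 − 998.059 = 0.387 kg m⁻³ over Δz = 59.2 − 34 = 25.2 m.
N² = (9.8/998.2525) × (0.387/25.2) = 1.5076 × 10⁻⁴ s⁻² ≈ 1.51 × 10⁻⁴ s⁻².

1.51 × 10⁻⁴ s⁻²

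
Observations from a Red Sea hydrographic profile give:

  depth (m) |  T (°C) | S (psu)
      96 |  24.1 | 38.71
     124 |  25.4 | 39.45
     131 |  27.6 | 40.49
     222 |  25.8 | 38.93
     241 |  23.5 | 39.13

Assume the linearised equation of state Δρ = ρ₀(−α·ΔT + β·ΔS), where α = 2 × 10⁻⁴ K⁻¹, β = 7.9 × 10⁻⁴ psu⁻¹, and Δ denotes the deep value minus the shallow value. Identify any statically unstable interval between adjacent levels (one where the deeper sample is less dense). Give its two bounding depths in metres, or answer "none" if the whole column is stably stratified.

Evaluate Δρ/ρ₀ = −αΔT + βΔS across each adjacent pair:
  96–124 m: −αΔT+βΔS = −(2 × 10⁻⁴)(+1.3)+(7.9 × 10⁻⁴)(+0.74) = 3.2 × 10⁻⁴ → stable
  124–131 m: −αΔT+βΔS = −(2 × 10⁻⁴)(+2.2)+(7.9 × 10⁻⁴)(+1.04) = 3.8 × 10⁻⁴ → stable
  131–222 m: −αΔT+βΔS = −(2 × 10⁻⁴)(-1.8)+(7.9 × 10⁻⁴)(-1.56) = -8.7 × 10⁻⁴ → UNSTABLE
  222–241 m: −αΔT+βΔS = −(2 × 10⁻⁴)(-2.3)+(7.9 × 10⁻⁴)(+0.20) = 6.2 × 10⁻⁴ → stable
The 131–222 m interval has Δρ < 0: lighter water underlies denser water.

131–222 m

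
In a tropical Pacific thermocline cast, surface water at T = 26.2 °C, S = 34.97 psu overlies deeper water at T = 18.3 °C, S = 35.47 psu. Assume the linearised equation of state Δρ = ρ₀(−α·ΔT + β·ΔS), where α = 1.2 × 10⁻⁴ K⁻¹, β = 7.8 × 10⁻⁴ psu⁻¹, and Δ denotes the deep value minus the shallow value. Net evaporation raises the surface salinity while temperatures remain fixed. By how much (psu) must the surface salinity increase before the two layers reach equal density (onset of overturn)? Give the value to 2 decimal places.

Neutral buoyancy requires −α(T_deep − T_surf) + β(S_deep − S_surf′) = 0.
S_surf′ = S_deep − (α/β)·ΔT = 35.47 − (1.2 × 10⁻⁴/7.8 × 10⁻⁴)·(-7.9) = 36.6854 psu.
Increase required: 36.6854 − 34.97 = 1.7154 psu.

1.72 psu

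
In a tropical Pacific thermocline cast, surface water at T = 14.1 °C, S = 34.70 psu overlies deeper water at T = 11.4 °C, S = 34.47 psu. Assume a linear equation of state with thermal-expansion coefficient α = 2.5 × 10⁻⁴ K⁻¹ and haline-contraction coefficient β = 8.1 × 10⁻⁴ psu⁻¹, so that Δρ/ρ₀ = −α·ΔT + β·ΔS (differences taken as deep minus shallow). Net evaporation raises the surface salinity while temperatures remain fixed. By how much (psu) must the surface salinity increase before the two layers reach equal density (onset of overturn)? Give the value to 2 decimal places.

Neutral buoyancy requires −α(T_deep − T_surf) + β(S_deep − S_surf′) = 0.
S_surf′ = S_deep − (α/β)·ΔT = 34.47 − (2.5 × 10⁻⁴/8.1 × 10⁻⁴)·(-2.7) = 35.3033 psu.
Increase required: 35.3033 − 34.70 = 0.6033 psu.

0.60 psu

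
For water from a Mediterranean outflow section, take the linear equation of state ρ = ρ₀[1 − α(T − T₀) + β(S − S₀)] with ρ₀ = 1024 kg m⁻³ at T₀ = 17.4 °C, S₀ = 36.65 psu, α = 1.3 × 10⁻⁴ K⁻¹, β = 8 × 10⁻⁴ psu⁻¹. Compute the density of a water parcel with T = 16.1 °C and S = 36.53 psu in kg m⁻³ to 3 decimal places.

1024.075 kg m⁻³

T − T₀ = -1.3 K, S − S₀ = -0.12 psu.
Bracket = 1 − α·(-1.3) + β·(-0.12) = 1 + (7.30 × 10⁻⁵) = 1.0000730.
ρ = 1024 × 1.0000730 = 1024.075 kg m⁻³.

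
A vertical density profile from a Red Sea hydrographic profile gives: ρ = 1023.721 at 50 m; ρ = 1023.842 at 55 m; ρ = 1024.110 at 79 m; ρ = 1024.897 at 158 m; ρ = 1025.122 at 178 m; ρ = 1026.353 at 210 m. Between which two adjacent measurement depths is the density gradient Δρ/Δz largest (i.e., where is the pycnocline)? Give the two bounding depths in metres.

178–210 m

Compute the density gradient over each adjacent pair:
  50–55 m: Δρ/Δz = 0.121/5 = 0.024 kg m⁻⁴
  55–79 m: Δρ/Δz = 0.268/24 = 0.011 kg m⁻⁴
  79–158 m: Δρ/Δz = 0.787/79 = 0.010 kg m⁻⁴
  158–178 m: Δρ/Δz = 0.225/20 = 0.011 kg m⁻⁴
  178–210 m: Δρ/Δz = 1.231/32 = 0.038 kg m⁻⁴
The largest gradient is in the 178–210 m interval — the pycnocline.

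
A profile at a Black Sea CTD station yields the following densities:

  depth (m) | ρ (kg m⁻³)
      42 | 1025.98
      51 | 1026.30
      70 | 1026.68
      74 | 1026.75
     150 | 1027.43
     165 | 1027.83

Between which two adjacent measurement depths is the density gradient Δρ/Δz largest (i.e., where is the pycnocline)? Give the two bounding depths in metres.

42–51 m

Compute the density gradient over each adjacent pair:
  42–51 m: Δρ/Δz = 0.32/9 = 0.036 kg m⁻⁴
  51–70 m: Δρ/Δz = 0.38/19 = 0.020 kg m⁻⁴
  70–74 m: Δρ/Δz = 0.07/4 = 0.018 kg m⁻⁴
  74–150 m: Δρ/Δz = 0.68/76 = 8.9 × 10⁻³ kg m⁻⁴
  150–165 m: Δρ/Δz = 0.40/15 = 0.027 kg m⁻⁴
The largest gradient is in the 42–51 m interval — the pycnocline.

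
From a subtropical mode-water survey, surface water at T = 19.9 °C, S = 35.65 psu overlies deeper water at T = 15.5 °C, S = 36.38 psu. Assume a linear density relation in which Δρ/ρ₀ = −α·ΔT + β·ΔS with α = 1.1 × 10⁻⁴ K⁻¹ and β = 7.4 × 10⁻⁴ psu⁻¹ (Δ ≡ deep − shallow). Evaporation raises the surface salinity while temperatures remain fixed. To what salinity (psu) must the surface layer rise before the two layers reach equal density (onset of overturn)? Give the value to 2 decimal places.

Neutral buoyancy requires −α(T_deep − T_surf) + β(S_deep − S_surf′) = 0.
S_surf′ = S_deep − (α/β)·ΔT = 36.38 − (1.1 × 10⁻⁴/7.4 × 10⁻⁴)·(-4.4) = 37.0341 psu.
Increase required: 37.0341 − 35.65 = 1.3841 psu.

37.03 psu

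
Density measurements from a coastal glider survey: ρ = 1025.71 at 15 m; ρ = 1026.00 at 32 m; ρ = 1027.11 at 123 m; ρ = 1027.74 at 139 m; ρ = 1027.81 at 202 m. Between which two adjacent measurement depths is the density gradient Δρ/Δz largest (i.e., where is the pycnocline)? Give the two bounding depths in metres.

Compute the density gradient over each adjacent pair:
  15–32 m: Δρ/Δz = 0.29/17 = 0.017 kg m⁻⁴
  32–123 m: Δρ/Δz = 1.11/91 = 0.012 kg m⁻⁴
  123–139 m: Δρ/Δz = 0.63/16 = 0.039 kg m⁻⁴
  139–202 m: Δρ/Δz = 0.07/63 = 1.1 × 10⁻³ kg m⁻⁴
The largest gradient is in the 123–139 m interval — the pycnocline.

123–139 m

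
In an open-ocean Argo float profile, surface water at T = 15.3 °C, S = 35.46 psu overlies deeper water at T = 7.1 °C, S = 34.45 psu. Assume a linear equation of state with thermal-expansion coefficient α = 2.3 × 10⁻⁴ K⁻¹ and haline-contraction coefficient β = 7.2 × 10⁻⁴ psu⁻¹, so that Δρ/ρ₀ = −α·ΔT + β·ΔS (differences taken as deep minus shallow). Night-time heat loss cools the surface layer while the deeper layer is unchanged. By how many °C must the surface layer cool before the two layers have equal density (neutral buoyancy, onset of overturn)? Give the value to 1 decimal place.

Neutral buoyancy requires Δρ = 0, i.e. −α(T_deep − T_surf′) + β(S_deep − S_surf) = 0.
T_surf′ = T_deep − (β/α)·ΔS = 7.1 − (7.2 × 10⁻⁴/2.3 × 10⁻⁴)·(-1.01) = 10.262 °C.
Cooling required: 15.3 − (10.262) = 5.038 °C.

5.0 °C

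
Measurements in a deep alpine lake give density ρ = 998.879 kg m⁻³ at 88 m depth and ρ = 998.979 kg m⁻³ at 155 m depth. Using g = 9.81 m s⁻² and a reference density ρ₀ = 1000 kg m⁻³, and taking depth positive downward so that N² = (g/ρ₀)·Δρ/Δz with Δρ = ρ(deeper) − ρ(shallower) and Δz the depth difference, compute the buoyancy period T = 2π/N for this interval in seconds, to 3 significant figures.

Δρ = 998.979 − 998.879 = 0.100 kg m⁻³ over Δz = 155 − 88 = 67 m.
N² = (9.81/1000) × (0.100/67) = 1.4642 × 10⁻⁵ s⁻².
N = √(1.4642 × 10⁻⁵) = 3.8265 × 10⁻³ rad s⁻¹, so T = 2π/N = 1.6420 × 10³ s ≈ 1.64 × 10³ s.

1.64 × 10³ s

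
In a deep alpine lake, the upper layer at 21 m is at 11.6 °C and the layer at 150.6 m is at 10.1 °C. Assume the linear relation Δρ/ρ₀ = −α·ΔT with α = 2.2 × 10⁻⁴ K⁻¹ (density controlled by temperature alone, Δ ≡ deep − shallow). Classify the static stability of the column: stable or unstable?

stable

ΔT = 10.1 − 11.6 = -1.5 K, so Δρ/ρ₀ = −αΔT = 3.30 × 10⁻⁴.
Δρ/ρ₀ > 0, so Δρ > 0: deeper water is denser → statically stable.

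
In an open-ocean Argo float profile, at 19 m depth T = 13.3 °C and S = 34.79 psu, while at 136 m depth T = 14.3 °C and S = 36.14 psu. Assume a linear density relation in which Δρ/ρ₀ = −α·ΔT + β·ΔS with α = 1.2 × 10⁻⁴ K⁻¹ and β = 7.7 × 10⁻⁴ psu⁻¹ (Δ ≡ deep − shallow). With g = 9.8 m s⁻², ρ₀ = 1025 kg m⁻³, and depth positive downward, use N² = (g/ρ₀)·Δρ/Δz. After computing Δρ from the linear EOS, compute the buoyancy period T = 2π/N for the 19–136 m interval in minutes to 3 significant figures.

11.9 min

ΔT = +1.0 K, ΔS = +1.35 psu (deep − shallow).
Δρ/ρ₀ = −αΔT + βΔS = -1.20 × 10⁻⁴ + 1.0395 × 10⁻³ = 9.195 × 10⁻⁴, so Δρ ≈ 0.9425 kg m⁻³.
N² = (g/ρ₀)·Δρ/Δz = g·(Δρ/ρ₀)/Δz = 9.8 × 9.195 × 10⁻⁴ / 117 = 7.7018 × 10⁻⁵ s⁻².
N = √(7.7018 × 10⁻⁵) = 8.7760 × 10⁻³ rad s⁻¹ → T = 2π/N = 715.95 s = 11.933 min ≈ 11.9 min.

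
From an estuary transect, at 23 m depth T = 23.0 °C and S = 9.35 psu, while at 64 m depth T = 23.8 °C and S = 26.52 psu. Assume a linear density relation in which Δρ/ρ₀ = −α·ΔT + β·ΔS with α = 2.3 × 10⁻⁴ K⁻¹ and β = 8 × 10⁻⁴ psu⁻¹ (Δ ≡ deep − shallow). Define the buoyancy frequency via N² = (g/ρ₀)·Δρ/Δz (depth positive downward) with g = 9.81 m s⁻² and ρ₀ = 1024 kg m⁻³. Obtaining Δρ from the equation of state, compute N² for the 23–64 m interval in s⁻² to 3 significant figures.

ΔT = +0.8 K, ΔS = +17.17 psu (deep − shallow).
Δρ/ρ₀ = −αΔT + βΔS = -1.84 × 10⁻⁴ + 0.013736 = 0.013552, so Δρ ≈ 13.88 kg m⁻³.
N² = (g/ρ₀)·Δρ/Δz = g·(Δρ/ρ₀)/Δz = 9.81 × 0.013552 / 41 = 3.2426 × 10⁻³ s⁻² ≈ 3.24 × 10⁻³ s⁻².

3.24 × 10⁻³ s⁻²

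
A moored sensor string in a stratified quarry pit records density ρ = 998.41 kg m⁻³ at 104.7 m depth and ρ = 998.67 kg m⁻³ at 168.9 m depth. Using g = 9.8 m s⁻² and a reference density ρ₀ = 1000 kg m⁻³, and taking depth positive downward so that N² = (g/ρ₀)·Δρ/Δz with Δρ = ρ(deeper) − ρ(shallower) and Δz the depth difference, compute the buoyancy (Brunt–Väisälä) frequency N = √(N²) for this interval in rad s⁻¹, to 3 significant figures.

6.30 × 10⁻³ rad s⁻¹

Δρ = 998.67 − 998.41 = 0.26 kg m⁻³ over Δz = 168.9 − 104.7 = 64.2 m.
N² = (9.8/1000) × (0.26/64.2) = 3.9688 × 10⁻⁵ s⁻².
N = √(3.9688 × 10⁻⁵) = 6.2998 × 10⁻³ rad s⁻¹ ≈ 6.30 × 10⁻³ rad s⁻¹.
A positive N² confirms static stability across the interval.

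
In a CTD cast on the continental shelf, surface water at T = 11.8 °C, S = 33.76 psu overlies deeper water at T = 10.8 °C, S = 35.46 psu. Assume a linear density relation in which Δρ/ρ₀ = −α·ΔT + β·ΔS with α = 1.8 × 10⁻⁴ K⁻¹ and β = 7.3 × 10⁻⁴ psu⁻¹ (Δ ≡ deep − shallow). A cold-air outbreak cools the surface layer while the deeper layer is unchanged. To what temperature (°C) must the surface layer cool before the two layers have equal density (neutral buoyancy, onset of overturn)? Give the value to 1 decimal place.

Neutral buoyancy requires Δρ = 0, i.e. −α(T_deep − T_surf′) + β(S_deep − S_surf) = 0.
T_surf′ = T_deep − (β/α)·ΔS = 10.8 − (7.3 × 10⁻⁴/1.8 × 10⁻⁴)·(+1.70) = 3.906 °C.
Cooling required: 11.8 − (3.906) = 7.894 °C.

3.9 °C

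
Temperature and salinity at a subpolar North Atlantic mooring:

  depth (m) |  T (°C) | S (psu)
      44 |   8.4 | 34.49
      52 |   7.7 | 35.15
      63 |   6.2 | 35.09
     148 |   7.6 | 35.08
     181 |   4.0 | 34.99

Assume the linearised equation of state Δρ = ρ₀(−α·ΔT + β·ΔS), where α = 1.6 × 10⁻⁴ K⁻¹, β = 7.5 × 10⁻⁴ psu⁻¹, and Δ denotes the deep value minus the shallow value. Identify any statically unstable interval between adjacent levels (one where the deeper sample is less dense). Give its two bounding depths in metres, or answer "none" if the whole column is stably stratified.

Evaluate Δρ/ρ₀ = −αΔT + βΔS across each adjacent pair:
  44–52 m: −αΔT+βΔS = −(1.6 × 10⁻⁴)(-0.7)+(7.5 × 10⁻⁴)(+0.66) = 6.1 × 10⁻⁴ → stable
  52–63 m: −αΔT+βΔS = −(1.6 × 10⁻⁴)(-1.5)+(7.5 × 10⁻⁴)(-0.06) = 2.0 × 10⁻⁴ → stable
  63–148 m: −αΔT+βΔS = −(1.6 × 10⁻⁴)(+1.4)+(7.5 × 10⁻⁴)(-0.01) = -2.3 × 10⁻⁴ → UNSTABLE
  148–181 m: −αΔT+βΔS = −(1.6 × 10⁻⁴)(-3.6)+(7.5 × 10⁻⁴)(-0.09) = 5.1 × 10⁻⁴ → stable
The 63–148 m interval has Δρ < 0: lighter water underlies denser water.

63–148 m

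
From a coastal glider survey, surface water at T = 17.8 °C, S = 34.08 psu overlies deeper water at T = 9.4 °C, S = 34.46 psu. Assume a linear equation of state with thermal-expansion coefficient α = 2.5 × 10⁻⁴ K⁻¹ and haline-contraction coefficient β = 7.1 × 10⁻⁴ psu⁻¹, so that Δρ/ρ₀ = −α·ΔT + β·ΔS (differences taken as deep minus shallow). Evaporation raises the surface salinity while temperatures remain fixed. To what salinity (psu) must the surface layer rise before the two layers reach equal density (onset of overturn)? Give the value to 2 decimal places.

Neutral buoyancy requires −α(T_deep − T_surf) + β(S_deep − S_surf′) = 0.
S_surf′ = S_deep − (α/β)·ΔT = 34.46 − (2.5 × 10⁻⁴/7.1 × 10⁻⁴)·(-8.4) = 37.4177 psu.
Increase required: 37.4177 − 34.08 = 3.3377 psu.

37.42 psu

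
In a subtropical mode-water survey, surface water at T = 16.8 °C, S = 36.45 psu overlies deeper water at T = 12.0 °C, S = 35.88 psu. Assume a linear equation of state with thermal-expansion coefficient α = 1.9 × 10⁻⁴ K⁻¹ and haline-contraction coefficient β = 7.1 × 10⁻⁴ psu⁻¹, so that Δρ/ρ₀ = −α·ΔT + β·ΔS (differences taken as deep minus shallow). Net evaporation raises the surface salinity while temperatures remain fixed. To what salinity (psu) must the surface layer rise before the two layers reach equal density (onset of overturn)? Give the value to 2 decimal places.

Neutral buoyancy requires −α(T_deep − T_surf) + β(S_deep − S_surf′) = 0.
S_surf′ = S_deep − (α/β)·ΔT = 35.88 − (1.9 × 10⁻⁴/7.1 × 10⁻⁴)·(-4.8) = 37.1645 psu.
Increase required: 37.1645 − 36.45 = 0.7145 psu.

37.16 psu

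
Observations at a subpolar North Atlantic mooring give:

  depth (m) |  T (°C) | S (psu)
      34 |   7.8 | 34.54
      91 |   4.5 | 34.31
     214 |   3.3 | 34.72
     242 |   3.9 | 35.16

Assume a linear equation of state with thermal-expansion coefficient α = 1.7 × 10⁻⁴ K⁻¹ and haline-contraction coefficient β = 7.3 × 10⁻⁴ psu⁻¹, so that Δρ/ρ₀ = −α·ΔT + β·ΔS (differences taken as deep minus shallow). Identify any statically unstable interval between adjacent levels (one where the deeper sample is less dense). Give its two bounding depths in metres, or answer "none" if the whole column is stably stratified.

none

Evaluate Δρ/ρ₀ = −αΔT + βΔS across each adjacent pair:
  34–91 m: −αΔT+βΔS = −(1.7 × 10⁻⁴)(-3.3)+(7.3 × 10⁻⁴)(-0.23) = 3.9 × 10⁻⁴ → stable
  91–214 m: −αΔT+βΔS = −(1.7 × 10⁻⁴)(-1.2)+(7.3 × 10⁻⁴)(+0.41) = 5.0 × 10⁻⁴ → stable
  214–242 m: −αΔT+βΔS = −(1.7 × 10⁻⁴)(+0.6)+(7.3 × 10⁻⁴)(+0.44) = 2.2 × 10⁻⁴ → stable
Every interval has Δρ > 0: the column is stably stratified throughout.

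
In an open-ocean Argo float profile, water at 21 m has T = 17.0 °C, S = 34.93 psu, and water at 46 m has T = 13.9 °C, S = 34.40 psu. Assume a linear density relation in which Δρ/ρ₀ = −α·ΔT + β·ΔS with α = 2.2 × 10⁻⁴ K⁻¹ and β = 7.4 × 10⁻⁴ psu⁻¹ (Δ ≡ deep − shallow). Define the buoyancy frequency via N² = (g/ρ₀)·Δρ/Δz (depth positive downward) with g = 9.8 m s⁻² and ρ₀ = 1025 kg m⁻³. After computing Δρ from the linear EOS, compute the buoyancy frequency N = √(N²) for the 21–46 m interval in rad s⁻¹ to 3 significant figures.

ΔT = -3.1 K, ΔS = -0.53 psu (deep − shallow).
Δρ/ρ₀ = −αΔT + βΔS = 6.82 × 10⁻⁴ − 3.922 × 10⁻⁴ = 2.898 × 10⁻⁴, so Δρ ≈ 0.2970 kg m⁻³.
N² = (g/ρ₀)·Δρ/Δz = g·(Δρ/ρ₀)/Δz = 9.8 × 2.898 × 10⁻⁴ / 25 = 1.1360 × 10⁻⁴ s⁻².
N = √(1.1360 × 10⁻⁴) = 0.010658 rad s⁻¹ ≈ 0.0107 rad s⁻¹.

0.0107 rad s⁻¹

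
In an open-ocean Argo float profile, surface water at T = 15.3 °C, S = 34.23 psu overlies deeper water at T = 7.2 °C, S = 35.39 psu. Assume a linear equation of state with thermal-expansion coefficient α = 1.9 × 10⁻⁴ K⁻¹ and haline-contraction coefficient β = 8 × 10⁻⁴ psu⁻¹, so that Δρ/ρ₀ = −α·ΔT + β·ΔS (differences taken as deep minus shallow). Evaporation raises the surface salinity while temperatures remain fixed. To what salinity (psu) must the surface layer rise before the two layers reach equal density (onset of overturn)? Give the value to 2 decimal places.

37.31 psu

Neutral buoyancy requires −α(T_deep − T_surf) + β(S_deep − S_surf′) = 0.
S_surf′ = S_deep − (α/β)·ΔT = 35.39 − (1.9 × 10⁻⁴/8 × 10⁻⁴)·(-8.1) = 37.3137 psu.
Increase required: 37.3137 − 34.23 = 3.0837 psu.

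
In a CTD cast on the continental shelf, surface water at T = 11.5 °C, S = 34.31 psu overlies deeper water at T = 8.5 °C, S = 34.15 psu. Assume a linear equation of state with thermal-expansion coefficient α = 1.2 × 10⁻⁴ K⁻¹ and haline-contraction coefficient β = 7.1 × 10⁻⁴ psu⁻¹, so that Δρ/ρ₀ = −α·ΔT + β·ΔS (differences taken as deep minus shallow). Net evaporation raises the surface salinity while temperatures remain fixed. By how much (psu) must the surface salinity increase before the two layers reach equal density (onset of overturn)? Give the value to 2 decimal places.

0.35 psu

Neutral buoyancy requires −α(T_deep − T_surf) + β(S_deep − S_surf′) = 0.
S_surf′ = S_deep − (α/β)·ΔT = 34.15 − (1.2 × 10⁻⁴/7.1 × 10⁻⁴)·(-3.0) = 34.6570 psu.
Increase required: 34.6570 − 34.31 = 0.3470 psu.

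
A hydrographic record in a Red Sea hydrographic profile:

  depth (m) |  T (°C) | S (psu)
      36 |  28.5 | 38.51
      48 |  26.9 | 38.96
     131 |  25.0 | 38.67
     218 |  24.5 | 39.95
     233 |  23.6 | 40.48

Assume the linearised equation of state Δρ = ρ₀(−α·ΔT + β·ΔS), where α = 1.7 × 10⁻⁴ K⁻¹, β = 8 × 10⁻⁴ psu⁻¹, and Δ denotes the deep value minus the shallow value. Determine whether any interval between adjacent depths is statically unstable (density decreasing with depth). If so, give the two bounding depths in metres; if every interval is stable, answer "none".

Evaluate Δρ/ρ₀ = −αΔT + βΔS across each adjacent pair:
  36–48 m: −αΔT+βΔS = −(1.7 × 10⁻⁴)(-1.6)+(8 × 10⁻⁴)(+0.45) = 6.3 × 10⁻⁴ → stable
  48–131 m: −αΔT+βΔS = −(1.7 × 10⁻⁴)(-1.9)+(8 × 10⁻⁴)(-0.29) = 9.1 × 10⁻⁵ → stable
  131–218 m: −αΔT+βΔS = −(1.7 × 10⁻⁴)(-0.5)+(8 × 10⁻⁴)(+1.28) = 1.1 × 10⁻³ → stable
  218–233 m: −αΔT+βΔS = −(1.7 × 10⁻⁴)(-0.9)+(8 × 10⁻⁴)(+0.53) = 5.8 × 10⁻⁴ → stable
Every interval has Δρ > 0: the column is stably stratified throughout.

none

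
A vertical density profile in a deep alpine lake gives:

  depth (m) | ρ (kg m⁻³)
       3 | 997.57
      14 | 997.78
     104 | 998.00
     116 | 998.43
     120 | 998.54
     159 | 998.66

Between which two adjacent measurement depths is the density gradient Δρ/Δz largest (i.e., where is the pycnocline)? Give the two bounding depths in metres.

Compute the density gradient over each adjacent pair:
  3–14 m: Δρ/Δz = 0.21/11 = 0.019 kg m⁻⁴
  14–104 m: Δρ/Δz = 0.22/90 = 2.4 × 10⁻³ kg m⁻⁴
  104–116 m: Δρ/Δz = 0.43/12 = 0.036 kg m⁻⁴
  116–120 m: Δρ/Δz = 0.11/4 = 0.028 kg m⁻⁴
  120–159 m: Δρ/Δz = 0.12/39 = 3.1 × 10⁻³ kg m⁻⁴
The largest gradient is in the 104–116 m interval — the pycnocline.

104–116 m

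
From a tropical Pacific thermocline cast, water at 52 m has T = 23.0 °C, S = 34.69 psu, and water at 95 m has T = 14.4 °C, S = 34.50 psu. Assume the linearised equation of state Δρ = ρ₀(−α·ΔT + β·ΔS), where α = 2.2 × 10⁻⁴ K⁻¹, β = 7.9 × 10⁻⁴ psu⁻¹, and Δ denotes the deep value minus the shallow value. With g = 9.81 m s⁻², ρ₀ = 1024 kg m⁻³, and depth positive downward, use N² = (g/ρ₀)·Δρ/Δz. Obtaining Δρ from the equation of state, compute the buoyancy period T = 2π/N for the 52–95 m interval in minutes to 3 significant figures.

5.25 min

ΔT = -8.6 K, ΔS = -0.19 psu (deep − shallow).
Δρ/ρ₀ = −αΔT + βΔS = 1.892 × 10⁻³ − 1.501 × 10⁻⁴ = 1.7419 × 10⁻³, so Δρ ≈ 1.784 kg m⁻³.
N² = (g/ρ₀)·Δρ/Δz = g·(Δρ/ρ₀)/Δz = 9.81 × 1.7419 × 10⁻³ / 43 = 3.9740 × 10⁻⁴ s⁻².
N = √(3.9740 × 10⁻⁴) = 0.019935 rad s⁻¹ → T = 2π/N = 315.18 s = 5.2530 min ≈ 5.25 min.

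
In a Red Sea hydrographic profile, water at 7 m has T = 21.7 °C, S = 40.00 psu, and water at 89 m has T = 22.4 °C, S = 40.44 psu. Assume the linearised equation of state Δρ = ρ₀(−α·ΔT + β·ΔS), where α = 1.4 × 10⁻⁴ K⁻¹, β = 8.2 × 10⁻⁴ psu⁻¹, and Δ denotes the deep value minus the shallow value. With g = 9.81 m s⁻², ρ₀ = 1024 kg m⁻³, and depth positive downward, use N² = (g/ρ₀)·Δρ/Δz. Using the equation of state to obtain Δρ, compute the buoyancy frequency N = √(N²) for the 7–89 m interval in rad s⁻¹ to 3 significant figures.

5.61 × 10⁻³ rad s⁻¹

ΔT = +0.7 K, ΔS = +0.44 psu (deep − shallow).
Δρ/ρ₀ = −αΔT + βΔS = -9.80 × 10⁻⁵ + 3.608 × 10⁻⁴ = 2.628 × 10⁻⁴, so Δρ ≈ 0.2691 kg m⁻³.
N² = (g/ρ₀)·Δρ/Δz = g·(Δρ/ρ₀)/Δz = 9.81 × 2.628 × 10⁻⁴ / 82 = 3.1440 × 10⁻⁵ s⁻².
N = √(3.1440 × 10⁻⁵) = 5.6071 × 10⁻³ rad s⁻¹ ≈ 5.61 × 10⁻³ rad s⁻¹.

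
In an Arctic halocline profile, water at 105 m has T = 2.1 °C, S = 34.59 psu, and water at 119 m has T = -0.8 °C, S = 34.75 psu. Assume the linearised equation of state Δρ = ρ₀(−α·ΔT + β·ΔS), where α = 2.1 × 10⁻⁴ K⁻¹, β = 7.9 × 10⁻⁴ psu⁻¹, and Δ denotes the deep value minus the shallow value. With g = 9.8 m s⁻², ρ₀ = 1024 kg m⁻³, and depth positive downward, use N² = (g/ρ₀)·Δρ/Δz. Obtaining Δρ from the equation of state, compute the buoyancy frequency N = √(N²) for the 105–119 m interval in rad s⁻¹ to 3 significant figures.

ΔT = -2.9 K, ΔS = +0.16 psu (deep − shallow).
Δρ/ρ₀ = −αΔT + βΔS = 6.09 × 10⁻⁴ + 1.264 × 10⁻⁴ = 7.354 × 10⁻⁴, so Δρ ≈ 0.7530 kg m⁻³.
N² = (g/ρ₀)·Δρ/Δz = g·(Δρ/ρ₀)/Δz = 9.8 × 7.354 × 10⁻⁴ / 14 = 5.1478 × 10⁻⁴ s⁻².
N = √(5.1478 × 10⁻⁴) = 0.022689 rad s⁻¹ ≈ 0.0227 rad s⁻¹.

0.0227 rad s⁻¹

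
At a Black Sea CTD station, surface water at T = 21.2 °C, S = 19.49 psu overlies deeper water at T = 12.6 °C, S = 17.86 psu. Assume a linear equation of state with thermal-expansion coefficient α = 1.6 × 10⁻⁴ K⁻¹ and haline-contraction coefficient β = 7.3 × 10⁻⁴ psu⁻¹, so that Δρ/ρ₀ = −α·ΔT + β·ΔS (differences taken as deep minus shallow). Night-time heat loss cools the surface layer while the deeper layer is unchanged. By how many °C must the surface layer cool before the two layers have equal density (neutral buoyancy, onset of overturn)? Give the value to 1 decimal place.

1.2 °C

Neutral buoyancy requires Δρ = 0, i.e. −α(T_deep − T_surf′) + β(S_deep − S_surf) = 0.
T_surf′ = T_deep − (β/α)·ΔS = 12.6 − (7.3 × 10⁻⁴/1.6 × 10⁻⁴)·(-1.63) = 20.037 °C.
Cooling required: 21.2 − (20.037) = 1.163 °C.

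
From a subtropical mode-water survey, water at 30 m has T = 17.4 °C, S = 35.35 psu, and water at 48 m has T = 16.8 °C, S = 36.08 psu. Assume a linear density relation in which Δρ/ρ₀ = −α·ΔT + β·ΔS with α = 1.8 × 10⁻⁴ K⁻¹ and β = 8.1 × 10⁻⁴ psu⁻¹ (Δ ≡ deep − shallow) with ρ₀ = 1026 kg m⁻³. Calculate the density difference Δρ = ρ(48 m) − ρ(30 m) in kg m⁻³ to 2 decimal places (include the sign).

+0.72 kg m⁻³

ΔT = -0.6 K, ΔS = +0.73 psu (deep − shallow).
Δρ/ρ₀ = −(1.8 × 10⁻⁴)(-0.6) + (8.1 × 10⁻⁴)(+0.73) = 6.993 × 10⁻⁴.
Δρ = 1026 × (6.993 × 10⁻⁴) = +0.72 kg m⁻³.
Positive Δρ: denser below, stable.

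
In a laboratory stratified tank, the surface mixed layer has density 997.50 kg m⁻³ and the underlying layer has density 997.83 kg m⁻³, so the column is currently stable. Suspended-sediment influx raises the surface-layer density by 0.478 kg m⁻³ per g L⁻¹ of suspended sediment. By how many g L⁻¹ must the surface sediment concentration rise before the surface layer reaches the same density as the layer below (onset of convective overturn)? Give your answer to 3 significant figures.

Density deficit of the surface layer: 997.83 − 997.50 = 0.33 kg m⁻³.
Required change = 0.33 / 0.478 = 0.690 g L⁻¹.

0.690 g L⁻¹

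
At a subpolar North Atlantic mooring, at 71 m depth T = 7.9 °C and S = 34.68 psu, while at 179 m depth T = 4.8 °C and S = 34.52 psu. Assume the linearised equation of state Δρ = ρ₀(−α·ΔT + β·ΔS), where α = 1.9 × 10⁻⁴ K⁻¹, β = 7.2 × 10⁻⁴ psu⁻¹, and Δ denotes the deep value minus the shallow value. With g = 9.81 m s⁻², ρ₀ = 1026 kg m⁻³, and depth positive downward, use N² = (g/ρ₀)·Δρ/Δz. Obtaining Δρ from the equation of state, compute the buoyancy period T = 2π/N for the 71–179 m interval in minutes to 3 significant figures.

ΔT = -3.1 K, ΔS = -0.16 psu (deep − shallow).
Δρ/ρ₀ = −αΔT + βΔS = 5.89 × 10⁻⁴ − 1.152 × 10⁻⁴ = 4.738 × 10⁻⁴, so Δρ ≈ 0.4861 kg m⁻³.
N² = (g/ρ₀)·Δρ/Δz = g·(Δρ/ρ₀)/Δz = 9.81 × 4.738 × 10⁻⁴ / 108 = 4.3037 × 10⁻⁵ s⁻².
N = √(4.3037 × 10⁻⁵) = 6.5603 × 10⁻³ rad s⁻¹ → T = 2π/N = 957.76 s = 15.963 min ≈ 16.0 min.

16.0 min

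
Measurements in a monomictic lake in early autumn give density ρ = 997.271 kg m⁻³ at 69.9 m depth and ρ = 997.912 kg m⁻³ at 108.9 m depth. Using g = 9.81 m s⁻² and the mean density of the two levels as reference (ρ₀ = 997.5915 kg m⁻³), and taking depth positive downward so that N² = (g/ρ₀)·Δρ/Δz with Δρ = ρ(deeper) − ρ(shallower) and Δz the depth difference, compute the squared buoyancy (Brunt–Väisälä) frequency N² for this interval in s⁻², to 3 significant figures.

Δρ = 997.912 − 997.271 = 0.641 kg m⁻³ over Δz = 108.9 − 69.9 = 39 m.
N² = (9.81/997.5915) × (0.641/39) = 1.6163 × 10⁻⁴ s⁻² ≈ 1.62 × 10⁻⁴ s⁻².
N² > 0, so the interval is statically stable.

1.62 × 10⁻⁴ s⁻²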